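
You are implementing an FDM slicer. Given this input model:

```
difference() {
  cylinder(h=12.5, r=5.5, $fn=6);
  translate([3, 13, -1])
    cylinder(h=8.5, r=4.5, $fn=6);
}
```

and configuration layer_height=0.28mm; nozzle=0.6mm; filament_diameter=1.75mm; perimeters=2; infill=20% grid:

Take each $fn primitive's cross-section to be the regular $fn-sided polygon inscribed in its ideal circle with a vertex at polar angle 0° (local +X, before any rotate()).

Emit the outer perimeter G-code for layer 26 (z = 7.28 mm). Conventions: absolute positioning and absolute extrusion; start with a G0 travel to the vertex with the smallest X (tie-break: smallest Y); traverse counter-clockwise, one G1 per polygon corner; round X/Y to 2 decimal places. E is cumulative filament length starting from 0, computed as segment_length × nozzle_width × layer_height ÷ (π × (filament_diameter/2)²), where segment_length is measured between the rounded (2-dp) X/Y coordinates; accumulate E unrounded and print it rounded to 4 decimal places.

G0 X-5.50 Y0.00 Z7.28
G1 X-2.75 Y-4.76 E0.3840
G1 X2.75 Y-4.76 E0.7681
G1 X5.50 Y0.00 E1.1521
G1 X2.75 Y4.76 E1.5360
G1 X-2.75 Y4.76 E1.9202
G1 X-5.50 Y0.00 E2.3042

At z = 7.28 mm: the cylinder: section is a regular 6-gon, circumradius r=5.5; the cylinder at (3, 13): section is a regular 6-gon, circumradius r=4.5; Taking the first minus the rest: starting from the r=5.5 cylinder, the r=4.5 cylinder at (3, 13) misses the remaining region (no effect) — 1 connected region. The outline is a single polygon with 6 vertices. Extrusion per mm of travel: 0.6 × 0.28 / (π × 0.875²) = 0.069846. Accumulating E over each segment gives final E = 2.3042.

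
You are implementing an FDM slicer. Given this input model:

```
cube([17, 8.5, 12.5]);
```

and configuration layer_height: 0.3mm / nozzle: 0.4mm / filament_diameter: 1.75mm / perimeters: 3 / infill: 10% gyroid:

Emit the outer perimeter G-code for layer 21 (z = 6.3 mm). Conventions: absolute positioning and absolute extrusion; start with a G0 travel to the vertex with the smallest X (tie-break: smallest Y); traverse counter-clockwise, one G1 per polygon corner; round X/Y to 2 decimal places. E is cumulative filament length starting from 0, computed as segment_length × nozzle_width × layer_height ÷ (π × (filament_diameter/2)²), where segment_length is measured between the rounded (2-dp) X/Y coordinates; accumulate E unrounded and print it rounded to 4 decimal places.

G0 X0.00 Y0.00 Z6.30
G1 X17.00 Y0.00 E0.8481
G1 X17.00 Y8.50 E1.2722
G1 X0.00 Y8.50 E2.1203
G1 X0.00 Y0.00 E2.5444

At z = 6.3 mm: the cube (footprint 17×8.5) is included at this height. The outline is a single polygon with 4 vertices. Extrusion per mm of travel: 0.4 × 0.3 / (π × 0.875²) = 0.049890. Accumulating E over each segment gives final E = 2.5444.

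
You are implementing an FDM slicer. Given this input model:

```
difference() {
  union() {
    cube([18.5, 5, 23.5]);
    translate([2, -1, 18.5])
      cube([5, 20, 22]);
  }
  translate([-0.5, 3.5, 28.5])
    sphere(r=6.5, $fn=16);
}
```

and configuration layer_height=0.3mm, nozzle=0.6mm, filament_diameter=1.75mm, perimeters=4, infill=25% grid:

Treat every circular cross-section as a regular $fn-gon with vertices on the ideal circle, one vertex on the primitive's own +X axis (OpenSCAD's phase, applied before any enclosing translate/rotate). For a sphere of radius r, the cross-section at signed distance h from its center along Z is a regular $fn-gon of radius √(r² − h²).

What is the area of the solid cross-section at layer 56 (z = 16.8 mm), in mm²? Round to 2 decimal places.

92.50 mm²

At z = 16.8 mm: the cube is present — its section is the full 18.5×5 rectangle (area 92.50 mm²); the cube at (2, -1) is absent (z outside [18.5, 40.5]); Combining (union): only the 18.5×5 cube is present, so the union is just that shape — area = 92.50 mm²; the sphere at (-0.5, 3.5) does not reach this height (|z−center|=11.700 > r=6.5); Taking the first minus the rest: none of the subtracted shapes is present at this height, so that combined region is unchanged — area = 92.50 mm². Overall, the cross-section is a single solid region. Net area = 92.50 mm².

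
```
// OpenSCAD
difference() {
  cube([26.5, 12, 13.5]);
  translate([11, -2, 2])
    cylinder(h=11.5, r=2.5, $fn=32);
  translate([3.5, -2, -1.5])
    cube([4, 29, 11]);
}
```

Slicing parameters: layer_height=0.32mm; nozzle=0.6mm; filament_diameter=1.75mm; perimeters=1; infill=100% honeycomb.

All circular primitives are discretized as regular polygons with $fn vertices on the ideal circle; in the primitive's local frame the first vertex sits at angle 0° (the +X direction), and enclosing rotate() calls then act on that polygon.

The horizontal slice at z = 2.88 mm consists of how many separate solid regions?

At z = 2.88 mm: the 26.5×12 cube contributes its full rectangle; the cylinder at (11, -2): section is a regular 32-gon, circumradius r=2.5; the 4×29 cube at (3.5, -2) contributes its full rectangle; After the difference (first − rest): starting from the 26.5×12 cube, the r=2.5 cylinder at (11, -2) partially overlaps it — only the 1.00 mm² overlap (of its 19.51 mm²) is removed, clipping the outline; the 4×29 cube at (3.5, -2) partially overlaps it — only the 48.00 mm² overlap (of its 116.00 mm²) is removed, clipping the outline — 2 connected regions. The result has 2 disconnected regions.

2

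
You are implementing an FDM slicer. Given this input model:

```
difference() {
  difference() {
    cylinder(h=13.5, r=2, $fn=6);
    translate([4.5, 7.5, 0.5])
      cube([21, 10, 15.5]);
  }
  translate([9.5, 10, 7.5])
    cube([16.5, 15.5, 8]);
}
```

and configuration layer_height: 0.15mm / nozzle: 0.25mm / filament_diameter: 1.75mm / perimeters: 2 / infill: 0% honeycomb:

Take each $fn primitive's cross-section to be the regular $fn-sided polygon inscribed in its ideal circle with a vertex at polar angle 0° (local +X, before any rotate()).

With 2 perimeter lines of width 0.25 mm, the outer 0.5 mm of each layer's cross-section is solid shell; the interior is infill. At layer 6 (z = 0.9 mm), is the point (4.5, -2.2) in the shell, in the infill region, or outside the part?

outside

At z = 0.9 mm: the r=2 cylinder gives a regular 6-gon of circumradius 2 (constant along its height); the cube at (4.5, 7.5) (footprint 21×10) is included at this height; After the difference (first − rest): starting from the r=2 cylinder, the 21×10 cube at (4.5, 7.5) misses the remaining region (no effect) — 1 connected region; the cube at (9.5, 10) is absent (z outside [7.5, 15.5]); Taking the first minus the rest: none of the subtracted shapes is present at this height, so that combined region is unchanged — 1 connected region. Overall, the cross-section is a single solid region. The nearest boundary edge runs (2.00, 0.00)→(1.00, -1.73); distance from the point to it = 3.27 mm. The point is not inside any of the regions above, so it lies outside the cross-section (3.27 mm from the nearest boundary).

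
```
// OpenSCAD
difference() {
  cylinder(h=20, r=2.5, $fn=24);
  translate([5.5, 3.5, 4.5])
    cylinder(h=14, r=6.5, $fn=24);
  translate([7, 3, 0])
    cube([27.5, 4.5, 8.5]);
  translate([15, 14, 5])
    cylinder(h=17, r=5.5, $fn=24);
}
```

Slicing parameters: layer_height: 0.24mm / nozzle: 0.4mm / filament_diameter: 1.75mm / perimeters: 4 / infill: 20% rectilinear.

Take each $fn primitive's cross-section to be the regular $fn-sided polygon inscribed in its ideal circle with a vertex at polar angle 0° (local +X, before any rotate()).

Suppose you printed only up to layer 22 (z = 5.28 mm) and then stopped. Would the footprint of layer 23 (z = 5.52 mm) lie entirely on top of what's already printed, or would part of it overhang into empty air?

Compare the two slices. At z = 5.28: the r=2.5 cylinder gives a regular 24-gon of circumradius 2.5 (constant along its height) (area = (24/2)·2.500²·sin(360°/24) = 19.41 mm²); the cylinder at (5.5, 3.5): section is a regular 24-gon, circumradius r=6.5 (area = (24/2)·6.500²·sin(360°/24) = 131.22 mm²); the cube at (7, 3) is present — its section is the full 27.5×4.5 rectangle (area 123.75 mm²); the r=5.5 cylinder at (15, 14) gives a regular 24-gon of circumradius 5.5 (constant along its height) (area = (24/2)·5.500²·sin(360°/24) = 93.95 mm²); After the difference (first − rest): starting from the r=2.5 cylinder (19.41 mm²), the r=6.5 cylinder at (5.5, 3.5) partially overlaps it — only the 8.64 mm² overlap (of its 131.22 mm²) is removed, clipping the outline; the 27.5×4.5 cube at (7, 3) misses the remaining region (no effect); the r=5.5 cylinder at (15, 14) misses the remaining region (no effect) — area = 10.77 mm². At z = 5.52: the cylinder: section is a regular 24-gon, circumradius r=2.5 (area = (24/2)·2.500²·sin(360°/24) = 19.41 mm²); the cylinder at (5.5, 3.5): section is a regular 24-gon, circumradius r=6.5 (area = (24/2)·6.500²·sin(360°/24) = 131.22 mm²); the cube at (7, 3) is present — its section is the full 27.5×4.5 rectangle (area 123.75 mm²); the r=5.5 cylinder at (15, 14) contributes a regular 24-gon of circumradius 5.5 (area = (24/2)·5.500²·sin(360°/24) = 93.95 mm²); After the difference (first − rest): starting from the r=2.5 cylinder (19.41 mm²), the r=6.5 cylinder at (5.5, 3.5) partially overlaps it — only the 8.64 mm² overlap (of its 131.22 mm²) is removed, clipping the outline; the 27.5×4.5 cube at (7, 3) misses the remaining region (no effect); the r=5.5 cylinder at (15, 14) misses the remaining region (no effect) — area = 10.77 mm². Checking containment: the cross-section at z = 5.52 is a subset of the cross-section at z = 5.28.

entirely on top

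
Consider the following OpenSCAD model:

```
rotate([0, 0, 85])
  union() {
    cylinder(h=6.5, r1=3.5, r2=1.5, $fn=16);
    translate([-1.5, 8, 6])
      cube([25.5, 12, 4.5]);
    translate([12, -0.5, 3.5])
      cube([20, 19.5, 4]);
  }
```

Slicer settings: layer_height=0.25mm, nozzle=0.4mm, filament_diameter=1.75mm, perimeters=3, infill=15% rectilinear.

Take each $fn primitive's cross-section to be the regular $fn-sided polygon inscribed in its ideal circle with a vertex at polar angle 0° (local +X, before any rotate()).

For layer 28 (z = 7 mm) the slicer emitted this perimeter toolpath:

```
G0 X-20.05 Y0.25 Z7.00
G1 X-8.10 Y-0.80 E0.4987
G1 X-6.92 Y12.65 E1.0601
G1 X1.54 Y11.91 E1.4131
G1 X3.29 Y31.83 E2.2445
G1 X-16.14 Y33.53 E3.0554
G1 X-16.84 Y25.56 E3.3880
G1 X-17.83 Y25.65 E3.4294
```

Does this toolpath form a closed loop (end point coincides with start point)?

no

Start point (G0): (-20.05, 0.25). End point (last G1): the path does not return to the start — open.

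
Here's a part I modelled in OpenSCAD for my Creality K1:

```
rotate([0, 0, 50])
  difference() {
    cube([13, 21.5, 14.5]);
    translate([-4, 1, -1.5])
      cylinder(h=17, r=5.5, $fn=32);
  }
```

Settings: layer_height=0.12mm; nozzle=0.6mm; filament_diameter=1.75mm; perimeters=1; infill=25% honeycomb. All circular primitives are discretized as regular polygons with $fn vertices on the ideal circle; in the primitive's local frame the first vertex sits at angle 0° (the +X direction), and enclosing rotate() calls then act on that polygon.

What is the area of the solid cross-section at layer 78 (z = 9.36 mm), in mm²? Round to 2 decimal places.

274.23 mm²

At z = 9.36 mm: the cube (footprint 13×21.5) is included at this height (area 279.50 mm²); the r=5.5 cylinder at (-4, 1) gives a regular 32-gon of circumradius 5.5 (constant along its height) (area = (32/2)·5.500²·sin(360°/32) = 94.42 mm²); Taking the first minus the rest: starting from the 13×21.5 cube (279.50 mm²), the r=5.5 cylinder at (-4, 1) partially overlaps it — only the 5.27 mm² overlap (of its 94.42 mm²) is removed, clipping the outline — area = 274.23 mm²; (whole slice rotated 50° about Z — lengths, areas and connectivity unchanged). Overall, the cross-section is a single solid region. Net area = 274.23 mm².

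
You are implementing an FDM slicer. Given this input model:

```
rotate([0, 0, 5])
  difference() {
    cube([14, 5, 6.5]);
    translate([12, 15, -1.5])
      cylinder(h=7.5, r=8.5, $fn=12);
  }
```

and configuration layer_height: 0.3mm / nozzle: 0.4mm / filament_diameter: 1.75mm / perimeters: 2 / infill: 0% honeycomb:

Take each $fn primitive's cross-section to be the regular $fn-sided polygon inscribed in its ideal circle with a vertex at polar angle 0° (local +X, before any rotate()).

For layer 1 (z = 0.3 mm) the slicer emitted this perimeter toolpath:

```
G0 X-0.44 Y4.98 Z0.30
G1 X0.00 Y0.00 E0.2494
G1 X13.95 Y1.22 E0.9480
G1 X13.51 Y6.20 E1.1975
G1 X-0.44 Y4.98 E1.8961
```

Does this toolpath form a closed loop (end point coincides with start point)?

yes

Start point (G0): (-0.44, 4.98). End point (last G1): the path returns to the start — closed.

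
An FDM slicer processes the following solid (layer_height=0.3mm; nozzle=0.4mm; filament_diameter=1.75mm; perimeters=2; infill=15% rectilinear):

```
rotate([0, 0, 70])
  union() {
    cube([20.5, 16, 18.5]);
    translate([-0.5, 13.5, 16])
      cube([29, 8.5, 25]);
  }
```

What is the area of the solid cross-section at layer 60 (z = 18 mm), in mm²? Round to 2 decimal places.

At z = 18 mm: the cube (footprint 20.5×16) is included at this height (area 328.00 mm²); the 29×8.5 cube at (-0.5, 13.5) contributes its full rectangle (area 246.50 mm²); Combining (union): the regions partially overlap — summed areas 574.50 mm² minus the doubly-counted overlap 51.25 mm² gives 523.25 mm² — area = 523.25 mm²; (whole slice rotated 70° about Z — lengths, areas and connectivity unchanged). Overall, the cross-section is a single solid region. Net area = 523.25 mm².

523.25 mm²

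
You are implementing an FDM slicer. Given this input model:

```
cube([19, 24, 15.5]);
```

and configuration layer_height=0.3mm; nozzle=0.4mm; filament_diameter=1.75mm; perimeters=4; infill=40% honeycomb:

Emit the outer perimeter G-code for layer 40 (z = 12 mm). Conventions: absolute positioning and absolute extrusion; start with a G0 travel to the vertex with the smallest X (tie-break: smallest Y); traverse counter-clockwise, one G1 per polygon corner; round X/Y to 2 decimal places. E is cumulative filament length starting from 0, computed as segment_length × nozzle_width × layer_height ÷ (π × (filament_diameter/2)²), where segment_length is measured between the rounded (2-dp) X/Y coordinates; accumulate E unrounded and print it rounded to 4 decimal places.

G0 X0.00 Y0.00 Z12.00
G1 X19.00 Y0.00 E0.9479
G1 X19.00 Y24.00 E2.1453
G1 X0.00 Y24.00 E3.0932
G1 X0.00 Y0.00 E4.2906

At z = 12 mm: the 19×24 cube contributes its full rectangle. The outline is a single polygon with 4 vertices. Extrusion per mm of travel: 0.4 × 0.3 / (π × 0.875²) = 0.049890. Accumulating E over each segment gives final E = 4.2906.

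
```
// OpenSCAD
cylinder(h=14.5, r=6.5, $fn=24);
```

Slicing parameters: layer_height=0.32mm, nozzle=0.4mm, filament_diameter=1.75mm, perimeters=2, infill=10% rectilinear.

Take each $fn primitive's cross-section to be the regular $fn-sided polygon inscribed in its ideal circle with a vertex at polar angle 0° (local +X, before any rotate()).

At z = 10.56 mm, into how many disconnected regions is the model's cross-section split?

At z = 10.56 mm: the r=6.5 cylinder contributes a regular 24-gon of circumradius 6.5. The result has 1 disconnected region.

1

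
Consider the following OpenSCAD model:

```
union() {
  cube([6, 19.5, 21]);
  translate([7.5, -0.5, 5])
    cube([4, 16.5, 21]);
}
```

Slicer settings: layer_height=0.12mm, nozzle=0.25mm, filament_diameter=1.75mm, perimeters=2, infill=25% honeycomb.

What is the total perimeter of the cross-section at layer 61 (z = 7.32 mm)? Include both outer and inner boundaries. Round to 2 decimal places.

At z = 7.32 mm: the cube (footprint 6×19.5) is included at this height (perimeter 51.00 mm); the 4×16.5 cube at (7.5, -0.5) contributes its full rectangle (perimeter 41.00 mm); Merging all regions: the 2 present regions are separate (no shared area or edge), so areas and boundary lengths simply add and each stays a separate island — boundary = 92.00 mm. Overall, the cross-section has 2 separate islands. Total boundary length (outer) = 92.00 mm.

92.00 mm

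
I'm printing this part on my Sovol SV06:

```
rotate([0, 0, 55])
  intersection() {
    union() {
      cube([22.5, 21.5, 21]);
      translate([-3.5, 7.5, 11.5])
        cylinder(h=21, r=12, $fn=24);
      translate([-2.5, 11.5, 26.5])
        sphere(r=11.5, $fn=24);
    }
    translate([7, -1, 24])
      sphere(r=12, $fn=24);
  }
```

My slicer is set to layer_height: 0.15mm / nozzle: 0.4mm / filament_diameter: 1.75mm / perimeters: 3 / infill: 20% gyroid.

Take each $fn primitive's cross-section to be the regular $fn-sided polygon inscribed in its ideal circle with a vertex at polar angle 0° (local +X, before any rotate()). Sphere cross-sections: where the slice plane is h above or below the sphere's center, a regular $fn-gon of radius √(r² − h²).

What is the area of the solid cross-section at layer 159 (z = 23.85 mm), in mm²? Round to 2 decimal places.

143.63 mm²

At z = 23.85 mm: the cube is absent (z outside [0, 21]); the cylinder at (-3.5, 7.5): section is a regular 24-gon, circumradius r=12 (area = (24/2)·12.000²·sin(360°/24) = 447.24 mm²); the r=11.5 sphere at (-2.5, 11.5) contributes a regular 24-gon of circumradius √(11.5²−2.65²) = 11.191 (area = (24/2)·11.191²·sin(360°/24) = 388.94 mm²); Taking the union: the regions partially overlap — summed areas 836.17 mm² minus the doubly-counted overlap 321.66 mm² gives 514.51 mm² — area = 514.51 mm²; the r=12 sphere at (7, -1) slices to a regular 24-gon of circumradius 11.999 (√(r²−h²) with h=0.15 from center) (area = (24/2)·11.999²·sin(360°/24) = 447.17 mm²); Taking the intersection: the r=12 sphere at (7, -1) partially overlaps that combined region; clipping to the common part keeps 143.63 mm² — area = 143.63 mm²; (rotated 55° about Z; rotation is an isometry so areas/perimeters/island counts are preserved). Overall, the cross-section is a single solid region. Net area = 143.63 mm².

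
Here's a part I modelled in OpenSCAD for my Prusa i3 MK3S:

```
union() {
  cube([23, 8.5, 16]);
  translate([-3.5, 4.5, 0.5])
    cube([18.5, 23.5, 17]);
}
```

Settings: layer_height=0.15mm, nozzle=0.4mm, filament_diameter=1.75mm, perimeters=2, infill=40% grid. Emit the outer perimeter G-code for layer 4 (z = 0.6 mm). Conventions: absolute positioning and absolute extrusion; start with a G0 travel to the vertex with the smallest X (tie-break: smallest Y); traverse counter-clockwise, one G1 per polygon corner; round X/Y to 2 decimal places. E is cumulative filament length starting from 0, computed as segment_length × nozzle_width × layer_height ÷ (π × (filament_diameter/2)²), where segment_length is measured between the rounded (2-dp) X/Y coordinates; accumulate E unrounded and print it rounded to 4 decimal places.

At z = 0.6 mm: the cube is present — its section is the full 23×8.5 rectangle; the cube at (-3.5, 4.5) is present — its section is the full 18.5×23.5 rectangle; Merging all regions: the regions partially overlap (shared area 60.00 mm²), so overlapping operands fuse into one piece — 1 connected region. The outline is a single polygon with 8 vertices. Extrusion per mm of travel: 0.4 × 0.15 / (π × 0.875²) = 0.024945. Accumulating E over each segment gives final E = 2.7190.

G0 X-3.50 Y4.50 Z0.60
G1 X0.00 Y4.50 E0.0873
G1 X0.00 Y0.00 E0.1996
G1 X23.00 Y0.00 E0.7733
G1 X23.00 Y8.50 E0.9853
G1 X15.00 Y8.50 E1.1849
G1 X15.00 Y28.00 E1.6713
G1 X-3.50 Y28.00 E2.1328
G1 X-3.50 Y4.50 E2.7190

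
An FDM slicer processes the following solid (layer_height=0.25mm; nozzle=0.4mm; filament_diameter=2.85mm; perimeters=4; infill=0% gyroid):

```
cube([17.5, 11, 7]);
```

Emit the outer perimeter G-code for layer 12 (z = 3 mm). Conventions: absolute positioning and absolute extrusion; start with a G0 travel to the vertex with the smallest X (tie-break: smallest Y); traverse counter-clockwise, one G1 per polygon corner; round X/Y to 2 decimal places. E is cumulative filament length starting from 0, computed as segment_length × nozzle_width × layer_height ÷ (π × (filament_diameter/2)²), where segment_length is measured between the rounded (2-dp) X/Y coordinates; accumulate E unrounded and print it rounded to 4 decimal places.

G0 X0.00 Y0.00 Z3.00
G1 X17.50 Y0.00 E0.2743
G1 X17.50 Y11.00 E0.4468
G1 X0.00 Y11.00 E0.7211
G1 X0.00 Y0.00 E0.8935

At z = 3 mm: the 17.5×11 cube contributes its full rectangle. The outline is a single polygon with 4 vertices. Extrusion per mm of travel: 0.4 × 0.25 / (π × 1.425²) = 0.015675. Accumulating E over each segment gives final E = 0.8935.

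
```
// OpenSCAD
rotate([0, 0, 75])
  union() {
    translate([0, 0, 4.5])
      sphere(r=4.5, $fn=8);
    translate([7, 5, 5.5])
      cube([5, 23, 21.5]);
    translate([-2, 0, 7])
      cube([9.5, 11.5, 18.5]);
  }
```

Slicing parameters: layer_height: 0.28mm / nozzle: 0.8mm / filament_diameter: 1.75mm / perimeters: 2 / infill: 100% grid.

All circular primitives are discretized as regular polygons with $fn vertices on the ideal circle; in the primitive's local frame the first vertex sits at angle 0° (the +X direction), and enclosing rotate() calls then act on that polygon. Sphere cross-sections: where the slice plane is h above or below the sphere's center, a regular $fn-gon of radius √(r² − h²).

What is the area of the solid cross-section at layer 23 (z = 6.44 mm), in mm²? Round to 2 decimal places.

At z = 6.44 mm: the r=4.5 sphere contributes a regular 8-gon of circumradius √(4.5²−1.94²) = 4.060 (area = (8/2)·4.060²·sin(360°/8) = 46.63 mm²); the cube at (7, 5) (footprint 5×23) is included at this height (area 115.00 mm²); the cube at (-2, 0) is not intersected at this z (z outside [7, 25.5]); Merging all regions: the 2 present regions are separate (no shared area or edge), so areas and boundary lengths simply add and each stays a separate island — area = 161.63 mm²; (rotated 75° about Z; rotation is an isometry so areas/perimeters/island counts are preserved). Overall, the cross-section has 2 separate islands. Net area = 161.63 mm².

161.63 mm²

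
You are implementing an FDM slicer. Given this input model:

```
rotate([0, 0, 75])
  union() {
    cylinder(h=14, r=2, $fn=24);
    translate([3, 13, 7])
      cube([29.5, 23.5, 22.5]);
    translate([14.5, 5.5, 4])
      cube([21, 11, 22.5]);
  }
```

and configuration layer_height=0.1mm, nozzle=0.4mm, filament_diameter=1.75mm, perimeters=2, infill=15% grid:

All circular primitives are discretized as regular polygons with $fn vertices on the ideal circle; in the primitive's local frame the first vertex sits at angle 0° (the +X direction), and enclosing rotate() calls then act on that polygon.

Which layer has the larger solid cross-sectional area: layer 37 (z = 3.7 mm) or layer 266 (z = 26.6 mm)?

layer 266 (z = 26.6 mm)

Layer 37 (z = 3.7): the r=2 cylinder contributes a regular 24-gon of circumradius 2 (area = (24/2)·2.000²·sin(360°/24) = 12.42 mm²); the cube at (3, 13) does not reach this height (z outside [7, 29.5]); the cube at (14.5, 5.5) is not intersected at this z (z outside [4, 26.5]); Combining (union): only the r=2 cylinder is present, so the union is just that shape — area = 12.42 mm²; (whole slice rotated 75° about Z — lengths, areas and connectivity unchanged). So its area = 12.42 mm². Layer 266 (z = 26.6): the cylinder is absent (z outside [0, 14]); the cube at (3, 13) is present — its section is the full 29.5×23.5 rectangle (area 693.25 mm²); the cube at (14.5, 5.5) does not reach this height (z outside [4, 26.5]); Taking the union: only the 29.5×23.5 cube at (3, 13) is present, so the union is just that shape — area = 693.25 mm²; (whole slice rotated 75° about Z — lengths, areas and connectivity unchanged). So its area = 693.25 mm². Layer 266 is larger (693.25 vs 12.42 mm²).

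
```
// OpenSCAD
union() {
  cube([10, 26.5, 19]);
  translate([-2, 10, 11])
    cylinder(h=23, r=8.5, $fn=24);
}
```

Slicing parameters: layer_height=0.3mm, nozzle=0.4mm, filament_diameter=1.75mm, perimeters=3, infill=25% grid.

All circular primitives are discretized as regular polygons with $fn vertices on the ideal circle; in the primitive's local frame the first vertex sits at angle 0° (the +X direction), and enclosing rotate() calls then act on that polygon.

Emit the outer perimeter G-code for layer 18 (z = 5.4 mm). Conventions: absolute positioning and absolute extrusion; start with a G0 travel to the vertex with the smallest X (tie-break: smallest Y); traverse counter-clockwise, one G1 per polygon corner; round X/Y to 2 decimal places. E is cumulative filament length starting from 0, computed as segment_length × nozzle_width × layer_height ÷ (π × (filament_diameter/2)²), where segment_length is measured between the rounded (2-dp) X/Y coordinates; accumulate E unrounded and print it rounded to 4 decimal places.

At z = 5.4 mm: the 10×26.5 cube contributes its full rectangle; the cylinder at (-2, 10) does not reach this height (z outside [11, 34]); Taking the union: only the 10×26.5 cube is present, so the union is just that shape — 1 connected region. The outline is a single polygon with 4 vertices. Extrusion per mm of travel: 0.4 × 0.3 / (π × 0.875²) = 0.049890. Accumulating E over each segment gives final E = 3.6420.

G0 X0.00 Y0.00 Z5.40
G1 X10.00 Y0.00 E0.4989
G1 X10.00 Y26.50 E1.8210
G1 X0.00 Y26.50 E2.3199
G1 X0.00 Y0.00 E3.6420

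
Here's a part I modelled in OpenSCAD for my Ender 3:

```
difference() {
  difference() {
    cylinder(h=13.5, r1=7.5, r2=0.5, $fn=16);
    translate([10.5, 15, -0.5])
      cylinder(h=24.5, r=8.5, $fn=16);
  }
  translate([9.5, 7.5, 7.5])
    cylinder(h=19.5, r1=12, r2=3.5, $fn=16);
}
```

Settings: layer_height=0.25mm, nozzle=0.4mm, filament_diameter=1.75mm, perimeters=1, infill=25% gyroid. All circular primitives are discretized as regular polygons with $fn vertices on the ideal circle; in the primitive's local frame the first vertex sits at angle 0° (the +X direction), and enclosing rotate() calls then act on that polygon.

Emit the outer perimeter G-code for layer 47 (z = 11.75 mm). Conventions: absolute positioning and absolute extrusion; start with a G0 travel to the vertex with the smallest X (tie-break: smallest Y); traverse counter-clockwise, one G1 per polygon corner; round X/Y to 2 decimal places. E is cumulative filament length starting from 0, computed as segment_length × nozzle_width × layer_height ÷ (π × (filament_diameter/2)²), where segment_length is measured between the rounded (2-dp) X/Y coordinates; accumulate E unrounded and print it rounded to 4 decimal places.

At z = 11.75 mm: the cone (r1=7.5→r2=0.5) has section circumradius 1.407 here — a regular 16-gon; the r=8.5 cylinder at (10.5, 15) contributes a regular 16-gon of circumradius 8.5; After the difference (first − rest): starting from the cone, the r=8.5 cylinder at (10.5, 15) misses the remaining region (no effect) — 1 connected region; the cone at (9.5, 7.5): at t=0.218 of its height the radius interpolates to r₁+(r₂−r₁)t = 10.147, giving a regular 16-gon of that circumradius; Subtracting the remaining from the first: starting from the result so far, the cone at (9.5, 7.5) misses the remaining region (no effect) — 1 connected region. The outline is a single polygon with 16 vertices. Extrusion per mm of travel: 0.4 × 0.25 / (π × 0.875²) = 0.041575. Accumulating E over each segment gives final E = 0.3660.

G0 X-1.41 Y0.00 Z11.75
G1 X-1.30 Y-0.54 E0.0229
G1 X-1.00 Y-1.00 E0.0457
G1 X-0.54 Y-1.30 E0.0686
G1 X0.00 Y-1.41 E0.0915
G1 X0.54 Y-1.30 E0.1144
G1 X1.00 Y-1.00 E0.1372
G1 X1.30 Y-0.54 E0.1601
G1 X1.41 Y0.00 E0.1830
G1 X1.30 Y0.54 E0.2059
G1 X1.00 Y1.00 E0.2287
G1 X0.54 Y1.30 E0.2516
G1 X0.00 Y1.41 E0.2745
G1 X-0.54 Y1.30 E0.2974
G1 X-1.00 Y1.00 E0.3202
G1 X-1.30 Y0.54 E0.3430
G1 X-1.41 Y0.00 E0.3660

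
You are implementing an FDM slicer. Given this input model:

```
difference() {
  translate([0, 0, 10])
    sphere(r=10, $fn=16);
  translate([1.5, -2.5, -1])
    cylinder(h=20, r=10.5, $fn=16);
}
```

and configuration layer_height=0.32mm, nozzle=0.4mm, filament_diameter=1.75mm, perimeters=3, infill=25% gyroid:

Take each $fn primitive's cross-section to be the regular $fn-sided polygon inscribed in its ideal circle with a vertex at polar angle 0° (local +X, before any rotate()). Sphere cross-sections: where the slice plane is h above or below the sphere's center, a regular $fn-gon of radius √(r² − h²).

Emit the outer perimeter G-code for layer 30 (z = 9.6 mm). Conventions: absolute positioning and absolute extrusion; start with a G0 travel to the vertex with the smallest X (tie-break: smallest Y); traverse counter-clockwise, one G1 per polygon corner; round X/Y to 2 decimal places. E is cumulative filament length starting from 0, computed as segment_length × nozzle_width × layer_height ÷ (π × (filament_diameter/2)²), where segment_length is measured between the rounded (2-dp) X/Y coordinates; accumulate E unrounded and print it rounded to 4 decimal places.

At z = 9.6 mm: the r=10 sphere slices to a regular 16-gon of circumradius 9.992 (√(r²−h²) with h=0.4 from center); the r=10.5 cylinder at (1.5, -2.5) gives a regular 16-gon of circumradius 10.5 (constant along its height); After the difference (first − rest): starting from the r=10 sphere, the r=10.5 cylinder at (1.5, -2.5) partially overlaps it — only the 261.83 mm² overlap (of its 337.53 mm²) is removed, clipping the outline — 1 connected region. The outline is a single polygon with 16 vertices. Extrusion per mm of travel: 0.4 × 0.32 / (π × 0.875²) = 0.053216. Accumulating E over each segment gives final E = 3.0113.

G0 X-9.99 Y0.00 Z9.60
G1 X-9.23 Y-3.82 E0.2073
G1 X-8.53 Y-4.88 E0.2749
G1 X-9.00 Y-2.50 E0.4040
G1 X-8.20 Y1.52 E0.6221
G1 X-5.92 Y4.92 E0.8399
G1 X-2.52 Y7.20 E1.0578
G1 X1.50 Y8.00 E1.2759
G1 X5.52 Y7.20 E1.4940
G1 X8.15 Y5.44 E1.6625
G1 X7.07 Y7.07 E1.7665
G1 X3.82 Y9.23 E1.9742
G1 X0.00 Y9.99 E2.1814
G1 X-3.82 Y9.23 E2.3887
G1 X-7.07 Y7.07 E2.5964
G1 X-9.23 Y3.82 E2.8040
G1 X-9.99 Y0.00 E3.0113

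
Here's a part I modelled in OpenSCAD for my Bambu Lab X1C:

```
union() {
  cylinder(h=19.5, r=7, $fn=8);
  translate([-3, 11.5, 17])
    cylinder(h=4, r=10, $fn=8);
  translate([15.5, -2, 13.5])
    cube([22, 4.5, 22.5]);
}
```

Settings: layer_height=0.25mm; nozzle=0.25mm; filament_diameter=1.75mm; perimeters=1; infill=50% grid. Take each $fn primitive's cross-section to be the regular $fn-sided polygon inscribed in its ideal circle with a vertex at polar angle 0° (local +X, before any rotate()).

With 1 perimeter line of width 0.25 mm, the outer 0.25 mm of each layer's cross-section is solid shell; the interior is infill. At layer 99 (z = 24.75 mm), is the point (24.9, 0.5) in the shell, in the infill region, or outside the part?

At z = 24.75 mm: the cylinder does not reach this height (z outside [0, 19.5]); the cylinder at (-3, 11.5) is not intersected at this z (z outside [17, 21]); the 22×4.5 cube at (15.5, -2) contributes its full rectangle; Merging all regions: only the 22×4.5 cube at (15.5, -2) is present, so the union is just that shape — 1 connected region. Overall, the cross-section is a single solid region. The nearest boundary edge runs (37.50, 2.50)→(15.50, 2.50); distance from the point to it = 2.00 mm. The point is inside the cross-section and 2.00 mm from the nearest boundary — more than the 0.25 mm shell width (1 × 0.25), so it's in the infill interior.

infill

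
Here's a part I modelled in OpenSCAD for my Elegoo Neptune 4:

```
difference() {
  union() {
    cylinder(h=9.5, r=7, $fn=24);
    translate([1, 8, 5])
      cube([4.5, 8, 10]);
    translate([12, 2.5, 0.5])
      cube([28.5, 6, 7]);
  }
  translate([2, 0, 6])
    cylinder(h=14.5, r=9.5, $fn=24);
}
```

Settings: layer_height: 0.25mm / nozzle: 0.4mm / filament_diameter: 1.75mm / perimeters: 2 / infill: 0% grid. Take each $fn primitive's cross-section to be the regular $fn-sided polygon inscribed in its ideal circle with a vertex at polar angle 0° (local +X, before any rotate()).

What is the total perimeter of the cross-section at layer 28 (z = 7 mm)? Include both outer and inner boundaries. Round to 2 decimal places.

92.00 mm

At z = 7 mm: the r=7 cylinder gives a regular 24-gon of circumradius 7 (constant along its height) (perimeter = 2·24·7.000·sin(180°/24) = 43.86 mm); the cube at (1, 8) (footprint 4.5×8) is included at this height (perimeter 25.00 mm); the 28.5×6 cube at (12, 2.5) contributes its full rectangle (perimeter 69.00 mm); Combining (union): the 3 present regions are separate (no shared area or edge), so areas and boundary lengths simply add and each stays a separate island — boundary = 137.86 mm; the cylinder at (2, 0): section is a regular 24-gon, circumradius r=9.5 (perimeter = 2·24·9.500·sin(180°/24) = 59.52 mm); After the difference (first − rest): starting from the result so far, the r=9.5 cylinder at (2, 0) partially overlaps it — only the 157.91 mm² overlap (of its 280.30 mm²) is removed, clipping the outline — boundary = 92.00 mm. Overall, the cross-section has 2 separate islands. Total boundary length (outer) = 92.00 mm.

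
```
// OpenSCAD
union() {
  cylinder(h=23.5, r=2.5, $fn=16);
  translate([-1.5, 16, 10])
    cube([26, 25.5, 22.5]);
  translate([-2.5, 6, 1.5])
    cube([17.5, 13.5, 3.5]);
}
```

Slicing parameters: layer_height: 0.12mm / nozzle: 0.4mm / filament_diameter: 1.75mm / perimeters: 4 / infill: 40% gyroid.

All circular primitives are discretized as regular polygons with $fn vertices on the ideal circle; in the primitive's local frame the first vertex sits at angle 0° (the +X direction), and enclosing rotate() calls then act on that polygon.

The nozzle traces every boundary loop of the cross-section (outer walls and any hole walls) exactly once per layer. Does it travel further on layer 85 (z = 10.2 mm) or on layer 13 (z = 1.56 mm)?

layer 85 (z = 10.2 mm)

Layer 85 (z = 10.2): the cylinder: section is a regular 16-gon, circumradius r=2.5 (perimeter = 2·16·2.500·sin(180°/16) = 15.61 mm); the 26×25.5 cube at (-1.5, 16) contributes its full rectangle (perimeter 103.00 mm); the cube at (-2.5, 6) is absent (z outside [1.5, 5]); Merging all regions: the 2 present regions are separate (no shared area or edge), so areas and boundary lengths simply add and each stays a separate island — boundary = 118.61 mm. So its perimeter = 118.61 mm. Layer 13 (z = 1.56): the r=2.5 cylinder contributes a regular 16-gon of circumradius 2.5 (perimeter = 2·16·2.500·sin(180°/16) = 15.61 mm); the cube at (-1.5, 16) is not intersected at this z (z outside [10, 32.5]); the cube at (-2.5, 6) (footprint 17.5×13.5) is included at this height (perimeter 62.00 mm); Merging all regions: the 2 present regions are separate (no shared area or edge), so areas and boundary lengths simply add and each stays a separate island — boundary = 77.61 mm. So its perimeter = 77.61 mm. Layer 85 is larger (118.61 vs 77.61 mm).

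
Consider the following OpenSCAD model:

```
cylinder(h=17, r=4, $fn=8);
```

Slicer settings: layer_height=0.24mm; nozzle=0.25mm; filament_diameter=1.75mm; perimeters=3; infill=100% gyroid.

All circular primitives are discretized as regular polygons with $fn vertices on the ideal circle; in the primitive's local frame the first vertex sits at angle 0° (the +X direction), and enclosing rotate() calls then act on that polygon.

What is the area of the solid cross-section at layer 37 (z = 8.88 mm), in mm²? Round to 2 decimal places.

45.25 mm²

At z = 8.88 mm: the r=4 cylinder contributes a regular 8-gon of circumradius 4 (area = (8/2)·4.000²·sin(360°/8) = 45.25 mm²). Overall, the cross-section is a single solid region. Net area = 45.25 mm².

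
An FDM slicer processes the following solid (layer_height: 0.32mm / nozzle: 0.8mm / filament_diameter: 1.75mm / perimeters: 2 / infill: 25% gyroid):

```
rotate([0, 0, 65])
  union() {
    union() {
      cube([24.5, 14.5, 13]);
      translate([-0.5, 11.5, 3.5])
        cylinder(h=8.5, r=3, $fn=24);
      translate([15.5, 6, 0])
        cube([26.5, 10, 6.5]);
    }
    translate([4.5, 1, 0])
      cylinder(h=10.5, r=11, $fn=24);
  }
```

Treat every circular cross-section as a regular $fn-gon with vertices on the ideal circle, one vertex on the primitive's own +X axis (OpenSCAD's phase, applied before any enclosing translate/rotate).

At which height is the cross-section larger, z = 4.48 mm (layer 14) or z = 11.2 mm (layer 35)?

Layer 14 (z = 4.48): the cube (footprint 24.5×14.5) is included at this height (area 355.25 mm²); the r=3 cylinder at (-0.5, 11.5) contributes a regular 24-gon of circumradius 3 (area = (24/2)·3.000²·sin(360°/24) = 27.95 mm²); the cube at (15.5, 6) (footprint 26.5×10) is included at this height (area 265.00 mm²); Merging all regions: the regions partially overlap — summed areas 648.20 mm² minus the doubly-counted overlap 87.51 mm² gives 560.69 mm² — area = 560.69 mm²; the r=11 cylinder at (4.5, 1) gives a regular 24-gon of circumradius 11 (constant along its height) (area = (24/2)·11.000²·sin(360°/24) = 375.81 mm²); Merging all regions: the regions partially overlap — summed areas 936.50 mm² minus the doubly-counted overlap 161.04 mm² gives 775.46 mm² — area = 775.46 mm²; (rotated 65° about Z; rotation is an isometry so areas/perimeters/island counts are preserved). So its area = 775.46 mm². Layer 35 (z = 11.2): the cube (footprint 24.5×14.5) is included at this height (area 355.25 mm²); the r=3 cylinder at (-0.5, 11.5) gives a regular 24-gon of circumradius 3 (constant along its height) (area = (24/2)·3.000²·sin(360°/24) = 27.95 mm²); the cube at (15.5, 6) is not intersected at this z (z outside [0, 6.5]); Merging all regions: the regions partially overlap — summed areas 383.20 mm² minus the doubly-counted overlap 11.01 mm² gives 372.19 mm² — area = 372.19 mm²; the cylinder at (4.5, 1) is absent (z outside [0, 10.5]); Combining (union): only the result so far is present, so the union is just that shape — area = 372.19 mm²; (rotated 65° about Z; rotation is an isometry so areas/perimeters/island counts are preserved). So its area = 372.19 mm². Layer 14 is larger (775.46 vs 372.19 mm²).

layer 14 (z = 4.48 mm)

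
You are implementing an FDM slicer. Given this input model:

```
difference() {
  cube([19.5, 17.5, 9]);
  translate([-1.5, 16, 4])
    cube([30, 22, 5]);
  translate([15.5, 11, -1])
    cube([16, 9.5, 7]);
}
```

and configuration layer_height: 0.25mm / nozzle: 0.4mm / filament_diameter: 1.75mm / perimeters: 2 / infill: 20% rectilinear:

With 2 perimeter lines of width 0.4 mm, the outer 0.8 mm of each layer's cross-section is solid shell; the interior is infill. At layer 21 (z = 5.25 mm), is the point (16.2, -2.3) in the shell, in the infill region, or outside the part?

outside

At z = 5.25 mm: the 19.5×17.5 cube contributes its full rectangle; the 30×22 cube at (-1.5, 16) contributes its full rectangle; the cube at (15.5, 11) (footprint 16×9.5) is included at this height; After the difference (first − rest): starting from the 19.5×17.5 cube, the 30×22 cube at (-1.5, 16) partially overlaps it — only the 29.25 mm² overlap (of its 660.00 mm²) is removed, clipping the outline; the 16×9.5 cube at (15.5, 11) partially overlaps it — only the 20.00 mm² overlap (of its 152.00 mm²) is removed, clipping the outline — 1 connected region. Overall, the cross-section is a single solid region. The nearest boundary edge runs (19.50, 0.00)→(0.00, 0.00); distance from the point to it = 2.30 mm. The point is not inside any of the regions above, so it lies outside the cross-section (2.30 mm from the nearest boundary).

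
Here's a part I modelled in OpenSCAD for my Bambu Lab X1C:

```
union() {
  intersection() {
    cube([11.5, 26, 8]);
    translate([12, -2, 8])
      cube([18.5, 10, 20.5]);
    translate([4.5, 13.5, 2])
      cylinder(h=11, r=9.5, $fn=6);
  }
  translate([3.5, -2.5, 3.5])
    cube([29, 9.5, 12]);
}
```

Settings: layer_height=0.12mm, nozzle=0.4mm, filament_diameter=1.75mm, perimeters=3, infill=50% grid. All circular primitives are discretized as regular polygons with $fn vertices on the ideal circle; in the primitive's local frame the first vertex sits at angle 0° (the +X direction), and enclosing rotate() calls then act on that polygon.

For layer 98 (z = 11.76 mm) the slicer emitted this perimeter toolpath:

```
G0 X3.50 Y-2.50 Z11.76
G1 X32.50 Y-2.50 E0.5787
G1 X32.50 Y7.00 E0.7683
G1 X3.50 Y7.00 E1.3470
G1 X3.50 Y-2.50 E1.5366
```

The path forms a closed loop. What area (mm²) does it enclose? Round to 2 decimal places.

275.50 mm²

Apply the shoelace formula to the sequence of (X, Y) vertices; enclosed area = 275.50 mm².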